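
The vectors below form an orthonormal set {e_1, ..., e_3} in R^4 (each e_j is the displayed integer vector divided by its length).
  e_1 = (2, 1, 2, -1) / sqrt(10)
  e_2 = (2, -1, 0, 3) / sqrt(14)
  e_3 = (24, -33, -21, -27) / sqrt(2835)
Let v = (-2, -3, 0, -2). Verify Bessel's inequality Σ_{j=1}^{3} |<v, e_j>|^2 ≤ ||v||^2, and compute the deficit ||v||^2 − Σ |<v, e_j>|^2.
Σ |<v, e_j>|^2 = 89/9; ||v||^2 = 17; deficit = 64/9

Write each e_j = u_j / sqrt(<u_j, u_j>) where u_j is the displayed integer vector. Then <v, e_j> = <v, u_j> / sqrt(<u_j, u_j>), so |<v, e_j>|^2 = <v, u_j>^2 / <u_j, u_j>.
Coefficients: <v, e_1> = -5/sqrt(10), <v, e_2> = -7/sqrt(14), <v, e_3> = 105/sqrt(2835).
Square and sum: Σ |<v, e_j>|^2 = 89/9.
Compute ||v||^2 = v·v = 17.
Deficit = 17 − 89/9 = 64/9 ≥ 0, confirming Bessel's inequality. (The deficit equals ||v − Σ <v,e_j> e_j||^2, the squared distance from v to span{e_j}.)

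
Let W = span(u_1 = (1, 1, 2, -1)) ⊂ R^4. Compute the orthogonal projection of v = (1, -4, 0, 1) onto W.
proj_W(v) = (-4/7, -4/7, -8/7, 4/7)

Set up U = [u_1 | ... | u_1] ∈ R^(4×1). The projector onto W = col(U) is P = U (U^T U)^(-1) U^T.
Compute U^T U =
  [7],
and U^T v = (-4).
Solve U^T U · c = U^T v for the coefficients: c = (-4/7). The projection is proj_W(v) = U c.
Check: (v - proj_W(v)) · u_1 = 0  (should be 0).
Result: proj_W(v) = (-4/7, -4/7, -8/7, 4/7).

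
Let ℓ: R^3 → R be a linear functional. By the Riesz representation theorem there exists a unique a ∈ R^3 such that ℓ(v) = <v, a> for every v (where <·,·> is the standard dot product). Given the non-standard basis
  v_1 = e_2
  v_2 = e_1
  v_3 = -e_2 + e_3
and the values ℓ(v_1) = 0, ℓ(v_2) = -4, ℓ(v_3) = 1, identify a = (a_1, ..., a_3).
a = (-4, 0, 1)

Write a = (a_1, ..., a_3) in the standard basis. For each basis vector v_i, ℓ(v_i) = <v_i, a> is a linear equation in the a_j's. Collect the n equations into a matrix system V a = ℓ, where row i of V is v_i (expressed in the standard basis). Since V is invertible (lower-triangular with 1s on the diagonal, up to permutation), solve by back-substitution:
  V =
[[0, 1, 0],
 [1, 0, 0],
 [0, -1, 1]]
  V a = (0, -4, 1)
Solving gives a = (-4, 0, 1).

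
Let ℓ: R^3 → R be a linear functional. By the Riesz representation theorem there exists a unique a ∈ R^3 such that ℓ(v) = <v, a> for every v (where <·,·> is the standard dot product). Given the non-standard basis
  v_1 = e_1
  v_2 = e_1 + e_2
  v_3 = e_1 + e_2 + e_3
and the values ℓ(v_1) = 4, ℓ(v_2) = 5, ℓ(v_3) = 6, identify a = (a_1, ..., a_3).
a = (4, 1, 1)

Write a = (a_1, ..., a_3) in the standard basis. For each basis vector v_i, ℓ(v_i) = <v_i, a> is a linear equation in the a_j's. Collect the n equations into a matrix system V a = ℓ, where row i of V is v_i (expressed in the standard basis). Since V is invertible (lower-triangular with 1s on the diagonal, up to permutation), solve by back-substitution:
  V =
[[1, 0, 0],
 [1, 1, 0],
 [1, 1, 1]]
  V a = (4, 5, 6)
Solving gives a = (4, 1, 1).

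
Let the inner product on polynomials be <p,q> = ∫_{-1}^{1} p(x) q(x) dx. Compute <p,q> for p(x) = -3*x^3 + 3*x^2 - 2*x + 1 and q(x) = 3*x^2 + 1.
<p,q> = 48/5

Expand the product: p(x)·q(x) = -9*x^5 + 9*x^4 - 9*x^3 + 6*x^2 - 2*x + 1.
∫_{-1}^{1} of each monomial x^k gives [2/(k+1) if k even, 0 if k odd]. Integrating term-by-term (or equivalently evaluating the antiderivative F(x) = -3*x^6/2 + 9*x^5/5 - 9*x^4/4 + 2*x^3 - x^2 + x at the endpoints):
  F(1) − F(−1) = 1/20 − (-191/20) = 48/5.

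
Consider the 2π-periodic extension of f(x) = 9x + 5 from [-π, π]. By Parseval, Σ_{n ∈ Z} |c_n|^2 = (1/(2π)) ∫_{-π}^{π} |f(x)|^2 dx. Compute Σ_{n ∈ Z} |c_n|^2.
Σ |c_n|^2 = 27π^2 + 25

Expand and integrate term by term over [-π, π]:
  ∫ (9x)^2 dx = 81·(2π^3/3); ∫ 2·9·(5)·x dx = 0 (odd integrand); ∫ 5^2 dx = 25·2π.
So (1/(2π)) ∫_{-π}^{π} (9x + 5)^2 dx = 81π^2/3 + 25 = 27π^2 + 25.
Parseval ⇒ Σ |c_n|^2 = 27π^2 + 25.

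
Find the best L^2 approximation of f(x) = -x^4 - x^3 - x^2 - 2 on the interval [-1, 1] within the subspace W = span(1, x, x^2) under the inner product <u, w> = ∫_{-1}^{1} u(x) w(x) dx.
g(x) = -13*x^2/7 - 3*x/5 - 67/35

The best approximation g ∈ W is the orthogonal projection of f onto W. Writing g = a_0 + a_1 x + a_2 x^2, the coefficients solve the normal equations G · a = b where
  G_{ij} = <φ_i, φ_j> and b_i = <f, φ_i>, with φ_0 = 1, φ_1 = x, φ_2 = x^2.
G =
  [2, 0, 2/3]
  [0, 2/3, 0]
  [2/3, 0, 2/5],
b = (-76/15, -2/5, -212/105).
Solving gives a_0 = -67/35, a_1 = -3/5, a_2 = -13/7, so
  g(x) = -13*x^2/7 - 3*x/5 - 67/35.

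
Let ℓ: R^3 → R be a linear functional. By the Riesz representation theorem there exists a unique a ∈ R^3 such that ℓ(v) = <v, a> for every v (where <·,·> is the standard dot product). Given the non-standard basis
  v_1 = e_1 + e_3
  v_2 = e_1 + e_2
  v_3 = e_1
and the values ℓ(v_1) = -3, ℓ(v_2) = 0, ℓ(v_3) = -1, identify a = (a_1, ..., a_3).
a = (-1, 1, -2)

Write a = (a_1, ..., a_3) in the standard basis. For each basis vector v_i, ℓ(v_i) = <v_i, a> is a linear equation in the a_j's. Collect the n equations into a matrix system V a = ℓ, where row i of V is v_i (expressed in the standard basis). Since V is invertible (lower-triangular with 1s on the diagonal, up to permutation), solve by back-substitution:
  V =
[[1, 0, 1],
 [1, 1, 0],
 [1, 0, 0]]
  V a = (-3, 0, -1)
Solving gives a = (-1, 1, -2).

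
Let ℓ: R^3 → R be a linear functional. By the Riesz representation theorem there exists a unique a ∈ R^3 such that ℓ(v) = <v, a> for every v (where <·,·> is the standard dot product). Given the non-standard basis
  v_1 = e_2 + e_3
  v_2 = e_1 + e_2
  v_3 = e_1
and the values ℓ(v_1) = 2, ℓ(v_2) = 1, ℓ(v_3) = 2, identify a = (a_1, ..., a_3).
a = (2, -1, 3)

Write a = (a_1, ..., a_3) in the standard basis. For each basis vector v_i, ℓ(v_i) = <v_i, a> is a linear equation in the a_j's. Collect the n equations into a matrix system V a = ℓ, where row i of V is v_i (expressed in the standard basis). Since V is invertible (lower-triangular with 1s on the diagonal, up to permutation), solve by back-substitution:
  V =
[[0, 1, 1],
 [1, 1, 0],
 [1, 0, 0]]
  V a = (2, 1, 2)
Solving gives a = (2, -1, 3).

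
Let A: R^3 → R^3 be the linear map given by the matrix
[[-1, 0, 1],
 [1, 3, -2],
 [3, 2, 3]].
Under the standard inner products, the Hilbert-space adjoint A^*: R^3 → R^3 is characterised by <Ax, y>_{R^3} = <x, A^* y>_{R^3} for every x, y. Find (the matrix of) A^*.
A^* = A^T =
[[-1, 1, 3],
 [0, 3, 2],
 [1, -2, 3]]

For real matrices with standard dot products, the defining identity <Ax, y> = <x, A^* y> gives (Ax)^T y = x^T (A^*) y, i.e. x^T A^T y = x^T (A^*) y. Since this holds for all x, y, we must have A^* = A^T. Therefore
A^* =
[[-1, 1, 3],
 [0, 3, 2],
 [1, -2, 3]].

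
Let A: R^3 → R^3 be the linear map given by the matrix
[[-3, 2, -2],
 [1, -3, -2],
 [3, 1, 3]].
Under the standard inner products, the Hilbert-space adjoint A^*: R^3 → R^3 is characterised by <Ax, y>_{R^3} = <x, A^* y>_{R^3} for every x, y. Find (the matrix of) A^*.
A^* = A^T =
[[-3, 1, 3],
 [2, -3, 1],
 [-2, -2, 3]]

For real matrices with standard dot products, the defining identity <Ax, y> = <x, A^* y> gives (Ax)^T y = x^T (A^*) y, i.e. x^T A^T y = x^T (A^*) y. Since this holds for all x, y, we must have A^* = A^T. Therefore
A^* =
[[-3, 1, 3],
 [2, -3, 1],
 [-2, -2, 3]].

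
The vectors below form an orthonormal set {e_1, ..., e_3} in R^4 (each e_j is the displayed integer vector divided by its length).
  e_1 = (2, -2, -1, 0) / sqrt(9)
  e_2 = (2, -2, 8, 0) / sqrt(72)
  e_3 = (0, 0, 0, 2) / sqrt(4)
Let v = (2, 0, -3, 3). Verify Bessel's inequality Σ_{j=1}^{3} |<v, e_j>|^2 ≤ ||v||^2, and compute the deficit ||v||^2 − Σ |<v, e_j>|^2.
Σ |<v, e_j>|^2 = 20; ||v||^2 = 22; deficit = 2

Write each e_j = u_j / sqrt(<u_j, u_j>) where u_j is the displayed integer vector. Then <v, e_j> = <v, u_j> / sqrt(<u_j, u_j>), so |<v, e_j>|^2 = <v, u_j>^2 / <u_j, u_j>.
Coefficients: <v, e_1> = 7/sqrt(9), <v, e_2> = -20/sqrt(72), <v, e_3> = 6/sqrt(4).
Square and sum: Σ |<v, e_j>|^2 = 20.
Compute ||v||^2 = v·v = 22.
Deficit = 22 − 20 = 2 ≥ 0, confirming Bessel's inequality. (The deficit equals ||v − Σ <v,e_j> e_j||^2, the squared distance from v to span{e_j}.)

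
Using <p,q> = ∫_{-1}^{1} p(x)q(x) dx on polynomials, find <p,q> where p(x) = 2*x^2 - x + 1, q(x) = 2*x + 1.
<p,q> = 2

Expand the product: p(x)·q(x) = 4*x^3 + x + 1.
∫_{-1}^{1} of each monomial x^k gives [2/(k+1) if k even, 0 if k odd]. Integrating term-by-term (or equivalently evaluating the antiderivative F(x) = x^4 + x^2/2 + x at the endpoints):
  F(1) − F(−1) = 5/2 − (1/2) = 2.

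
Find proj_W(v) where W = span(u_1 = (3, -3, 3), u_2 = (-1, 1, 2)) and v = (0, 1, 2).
proj_W(v) = (-1/2, 1/2, 2)

Set up U = [u_1 | ... | u_2] ∈ R^(3×2). The projector onto W = col(U) is P = U (U^T U)^(-1) U^T.
Compute U^T U =
  [27, 0]
  [0, 6],
and U^T v = (3, 5).
Solve U^T U · c = U^T v for the coefficients: c = (1/9, 5/6). The projection is proj_W(v) = U c.
Check: (v - proj_W(v)) · u_1 = 0  (should be 0).
Check: (v - proj_W(v)) · u_2 = 0  (should be 0).
Result: proj_W(v) = (-1/2, 1/2, 2).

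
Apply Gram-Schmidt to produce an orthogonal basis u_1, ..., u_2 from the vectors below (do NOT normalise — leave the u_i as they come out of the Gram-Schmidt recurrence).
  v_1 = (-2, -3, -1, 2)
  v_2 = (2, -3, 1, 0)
Orthogonal basis:
  u_1 = (-2, -3, -1, 2)
  u_2 = (22/9, -7/3, 11/9, -4/9)

Apply the Gram-Schmidt recurrence
  u_1 = v_1
  u_i = v_i − Σ_{j<i} ((v_i · u_j) / (u_j · u_j)) · u_j.

Step by step this gives:
  u_1 = (-2, -3, -1, 2)
  u_2 = (22/9, -7/3, 11/9, -4/9)

Orthogonality check:
  u_2 · u_1 = 0 (should be 0)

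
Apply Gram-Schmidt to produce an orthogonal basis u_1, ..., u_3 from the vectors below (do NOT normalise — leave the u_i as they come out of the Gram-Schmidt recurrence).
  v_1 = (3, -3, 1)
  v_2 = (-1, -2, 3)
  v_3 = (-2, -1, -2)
Orthogonal basis:
  u_1 = (3, -3, 1)
  u_2 = (-37/19, -20/19, 51/19)
  u_3 = (-147/115, -42/23, -189/115)

Apply the Gram-Schmidt recurrence
  u_1 = v_1
  u_i = v_i − Σ_{j<i} ((v_i · u_j) / (u_j · u_j)) · u_j.

Step by step this gives:
  u_1 = (3, -3, 1)
  u_2 = (-37/19, -20/19, 51/19)
  u_3 = (-147/115, -42/23, -189/115)

Orthogonality check:
  u_2 · u_1 = 0 (should be 0)
  u_3 · u_1 = 0 (should be 0)
  u_3 · u_2 = 0 (should be 0)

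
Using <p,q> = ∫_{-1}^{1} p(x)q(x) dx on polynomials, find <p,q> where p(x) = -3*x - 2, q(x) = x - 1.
<p,q> = 2

Expand the product: p(x)·q(x) = -3*x^2 + x + 2.
∫_{-1}^{1} of each monomial x^k gives [2/(k+1) if k even, 0 if k odd]. Integrating term-by-term (or equivalently evaluating the antiderivative F(x) = -x^3 + x^2/2 + 2*x at the endpoints):
  F(1) − F(−1) = 3/2 − (-1/2) = 2.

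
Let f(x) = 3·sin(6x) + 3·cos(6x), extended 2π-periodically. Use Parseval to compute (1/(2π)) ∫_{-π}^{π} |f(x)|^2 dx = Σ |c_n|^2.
Σ |c_n|^2 = 9

Expand |f|^2 and use orthogonality of {sin(nx), cos(mx)} on [-π, π]:
  ∫_{-π}^{π} sin(nx)^2 dx = π, ∫ cos(mx)^2 dx = π, and cross terms integrate to 0.
So ∫_{-π}^{π} f(x)^2 dx = 3^2 · π + 3^2 · π = (9 + 9)π.
Divide by 2π: (9 + 9)/2 = 9.
By Parseval, this equals Σ |c_n|^2.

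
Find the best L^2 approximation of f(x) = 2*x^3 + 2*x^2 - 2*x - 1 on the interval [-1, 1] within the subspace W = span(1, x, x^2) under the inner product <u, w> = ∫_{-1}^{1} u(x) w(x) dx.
g(x) = 2*x^2 - 4*x/5 - 1

The best approximation g ∈ W is the orthogonal projection of f onto W. Writing g = a_0 + a_1 x + a_2 x^2, the coefficients solve the normal equations G · a = b where
  G_{ij} = <φ_i, φ_j> and b_i = <f, φ_i>, with φ_0 = 1, φ_1 = x, φ_2 = x^2.
G =
  [2, 0, 2/3]
  [0, 2/3, 0]
  [2/3, 0, 2/5],
b = (-2/3, -8/15, 2/15).
Solving gives a_0 = -1, a_1 = -4/5, a_2 = 2, so
  g(x) = 2*x^2 - 4*x/5 - 1.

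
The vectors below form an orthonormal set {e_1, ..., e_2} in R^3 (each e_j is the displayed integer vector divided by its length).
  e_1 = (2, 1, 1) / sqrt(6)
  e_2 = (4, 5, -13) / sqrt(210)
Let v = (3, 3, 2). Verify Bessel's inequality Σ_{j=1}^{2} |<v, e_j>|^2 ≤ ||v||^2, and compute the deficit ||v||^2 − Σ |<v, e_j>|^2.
Σ |<v, e_j>|^2 = 706/35; ||v||^2 = 22; deficit = 64/35

Write each e_j = u_j / sqrt(<u_j, u_j>) where u_j is the displayed integer vector. Then <v, e_j> = <v, u_j> / sqrt(<u_j, u_j>), so |<v, e_j>|^2 = <v, u_j>^2 / <u_j, u_j>.
Coefficients: <v, e_1> = 11/sqrt(6), <v, e_2> = 1/sqrt(210).
Square and sum: Σ |<v, e_j>|^2 = 706/35.
Compute ||v||^2 = v·v = 22.
Deficit = 22 − 706/35 = 64/35 ≥ 0, confirming Bessel's inequality. (The deficit equals ||v − Σ <v,e_j> e_j||^2, the squared distance from v to span{e_j}.)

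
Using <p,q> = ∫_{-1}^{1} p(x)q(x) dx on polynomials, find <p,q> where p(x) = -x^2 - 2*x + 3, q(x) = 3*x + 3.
<p,q> = 12

Expand the product: p(x)·q(x) = -3*x^3 - 9*x^2 + 3*x + 9.
∫_{-1}^{1} of each monomial x^k gives [2/(k+1) if k even, 0 if k odd]. Integrating term-by-term (or equivalently evaluating the antiderivative F(x) = -3*x^4/4 - 3*x^3 + 3*x^2/2 + 9*x at the endpoints):
  F(1) − F(−1) = 27/4 − (-21/4) = 12.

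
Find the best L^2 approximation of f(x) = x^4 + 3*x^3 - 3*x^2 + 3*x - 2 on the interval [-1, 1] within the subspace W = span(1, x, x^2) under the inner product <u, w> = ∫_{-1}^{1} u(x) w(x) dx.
g(x) = -15*x^2/7 + 24*x/5 - 73/35

The best approximation g ∈ W is the orthogonal projection of f onto W. Writing g = a_0 + a_1 x + a_2 x^2, the coefficients solve the normal equations G · a = b where
  G_{ij} = <φ_i, φ_j> and b_i = <f, φ_i>, with φ_0 = 1, φ_1 = x, φ_2 = x^2.
G =
  [2, 0, 2/3]
  [0, 2/3, 0]
  [2/3, 0, 2/5],
b = (-28/5, 16/5, -236/105).
Solving gives a_0 = -73/35, a_1 = 24/5, a_2 = -15/7, so
  g(x) = -15*x^2/7 + 24*x/5 - 73/35.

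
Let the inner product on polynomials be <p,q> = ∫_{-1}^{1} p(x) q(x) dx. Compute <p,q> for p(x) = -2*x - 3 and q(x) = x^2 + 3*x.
<p,q> = -6

Expand the product: p(x)·q(x) = -2*x^3 - 9*x^2 - 9*x.
∫_{-1}^{1} of each monomial x^k gives [2/(k+1) if k even, 0 if k odd]. Integrating term-by-term (or equivalently evaluating the antiderivative F(x) = -x^4/2 - 3*x^3 - 9*x^2/2 at the endpoints):
  F(1) − F(−1) = -8 − (-2) = -6.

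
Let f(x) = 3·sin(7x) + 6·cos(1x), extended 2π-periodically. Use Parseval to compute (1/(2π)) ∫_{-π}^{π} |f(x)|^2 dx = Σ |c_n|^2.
Σ |c_n|^2 = 45/2

Expand |f|^2 and use orthogonality of {sin(nx), cos(mx)} on [-π, π]:
  ∫_{-π}^{π} sin(nx)^2 dx = π, ∫ cos(mx)^2 dx = π, and cross terms integrate to 0.
So ∫_{-π}^{π} f(x)^2 dx = 3^2 · π + 6^2 · π = (9 + 36)π.
Divide by 2π: (9 + 36)/2 = 45/2.
By Parseval, this equals Σ |c_n|^2.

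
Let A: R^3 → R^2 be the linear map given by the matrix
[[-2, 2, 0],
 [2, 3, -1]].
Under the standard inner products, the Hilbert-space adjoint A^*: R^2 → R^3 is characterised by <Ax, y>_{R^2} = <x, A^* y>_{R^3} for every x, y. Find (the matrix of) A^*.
A^* = A^T =
[[-2, 2],
 [2, 3],
 [0, -1]]

For real matrices with standard dot products, the defining identity <Ax, y> = <x, A^* y> gives (Ax)^T y = x^T (A^*) y, i.e. x^T A^T y = x^T (A^*) y. Since this holds for all x, y, we must have A^* = A^T. Therefore
A^* =
[[-2, 2],
 [2, 3],
 [0, -1]].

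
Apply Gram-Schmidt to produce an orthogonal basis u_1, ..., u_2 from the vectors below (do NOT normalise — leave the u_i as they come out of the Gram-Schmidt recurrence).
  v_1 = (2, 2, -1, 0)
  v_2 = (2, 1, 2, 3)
Orthogonal basis:
  u_1 = (2, 2, -1, 0)
  u_2 = (10/9, 1/9, 22/9, 3)

Apply the Gram-Schmidt recurrence
  u_1 = v_1
  u_i = v_i − Σ_{j<i} ((v_i · u_j) / (u_j · u_j)) · u_j.

Step by step this gives:
  u_1 = (2, 2, -1, 0)
  u_2 = (10/9, 1/9, 22/9, 3)

Orthogonality check:
  u_2 · u_1 = 0 (should be 0)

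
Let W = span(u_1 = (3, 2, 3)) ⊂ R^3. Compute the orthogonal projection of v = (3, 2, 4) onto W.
proj_W(v) = (75/22, 25/11, 75/22)

Set up U = [u_1 | ... | u_1] ∈ R^(3×1). The projector onto W = col(U) is P = U (U^T U)^(-1) U^T.
Compute U^T U =
  [22],
and U^T v = (25).
Solve U^T U · c = U^T v for the coefficients: c = (25/22). The projection is proj_W(v) = U c.
Check: (v - proj_W(v)) · u_1 = 0  (should be 0).
Result: proj_W(v) = (75/22, 25/11, 75/22).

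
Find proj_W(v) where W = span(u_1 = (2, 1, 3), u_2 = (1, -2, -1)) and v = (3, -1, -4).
proj_W(v) = (1, -3, -2)

Set up U = [u_1 | ... | u_2] ∈ R^(3×2). The projector onto W = col(U) is P = U (U^T U)^(-1) U^T.
Compute U^T U =
  [14, -3]
  [-3, 6],
and U^T v = (-7, 9).
Solve U^T U · c = U^T v for the coefficients: c = (-1/5, 7/5). The projection is proj_W(v) = U c.
Check: (v - proj_W(v)) · u_1 = 0  (should be 0).
Check: (v - proj_W(v)) · u_2 = 0  (should be 0).
Result: proj_W(v) = (1, -3, -2).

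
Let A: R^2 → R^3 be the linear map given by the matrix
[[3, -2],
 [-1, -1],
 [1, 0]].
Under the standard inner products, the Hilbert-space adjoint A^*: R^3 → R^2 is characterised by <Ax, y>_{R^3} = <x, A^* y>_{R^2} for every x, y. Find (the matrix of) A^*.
A^* = A^T =
[[3, -1, 1],
 [-2, -1, 0]]

For real matrices with standard dot products, the defining identity <Ax, y> = <x, A^* y> gives (Ax)^T y = x^T (A^*) y, i.e. x^T A^T y = x^T (A^*) y. Since this holds for all x, y, we must have A^* = A^T. Therefore
A^* =
[[3, -1, 1],
 [-2, -1, 0]].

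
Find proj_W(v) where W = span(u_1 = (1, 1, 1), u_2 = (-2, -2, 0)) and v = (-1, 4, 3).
proj_W(v) = (3/2, 3/2, 3)

Set up U = [u_1 | ... | u_2] ∈ R^(3×2). The projector onto W = col(U) is P = U (U^T U)^(-1) U^T.
Compute U^T U =
  [3, -4]
  [-4, 8],
and U^T v = (6, -6).
Solve U^T U · c = U^T v for the coefficients: c = (3, 3/4). The projection is proj_W(v) = U c.
Check: (v - proj_W(v)) · u_1 = 0  (should be 0).
Check: (v - proj_W(v)) · u_2 = 0  (should be 0).
Result: proj_W(v) = (3/2, 3/2, 3).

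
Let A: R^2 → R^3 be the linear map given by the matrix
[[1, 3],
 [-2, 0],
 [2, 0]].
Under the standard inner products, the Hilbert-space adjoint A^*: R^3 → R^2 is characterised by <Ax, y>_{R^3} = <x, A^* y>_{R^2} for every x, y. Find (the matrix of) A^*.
A^* = A^T =
[[1, -2, 2],
 [3, 0, 0]]

For real matrices with standard dot products, the defining identity <Ax, y> = <x, A^* y> gives (Ax)^T y = x^T (A^*) y, i.e. x^T A^T y = x^T (A^*) y. Since this holds for all x, y, we must have A^* = A^T. Therefore
A^* =
[[1, -2, 2],
 [3, 0, 0]].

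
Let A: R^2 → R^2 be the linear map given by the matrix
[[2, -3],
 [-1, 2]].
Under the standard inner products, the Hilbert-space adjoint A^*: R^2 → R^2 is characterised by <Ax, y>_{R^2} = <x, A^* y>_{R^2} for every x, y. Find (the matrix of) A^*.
A^* = A^T =
[[2, -1],
 [-3, 2]]

For real matrices with standard dot products, the defining identity <Ax, y> = <x, A^* y> gives (Ax)^T y = x^T (A^*) y, i.e. x^T A^T y = x^T (A^*) y. Since this holds for all x, y, we must have A^* = A^T. Therefore
A^* =
[[2, -1],
 [-3, 2]].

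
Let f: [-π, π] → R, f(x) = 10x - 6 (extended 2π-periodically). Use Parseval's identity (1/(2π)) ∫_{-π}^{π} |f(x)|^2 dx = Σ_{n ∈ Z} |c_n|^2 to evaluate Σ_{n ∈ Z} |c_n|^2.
Σ |c_n|^2 = 100π^2/3 + 36

Expand and integrate term by term over [-π, π]:
  ∫ (10x)^2 dx = 100·(2π^3/3); ∫ 2·10·(-6)·x dx = 0 (odd integrand); ∫ (-6)^2 dx = 36·2π.
So (1/(2π)) ∫_{-π}^{π} (10x - 6)^2 dx = 100π^2/3 + 36 = 100π^2/3 + 36.
Parseval ⇒ Σ |c_n|^2 = 100π^2/3 + 36.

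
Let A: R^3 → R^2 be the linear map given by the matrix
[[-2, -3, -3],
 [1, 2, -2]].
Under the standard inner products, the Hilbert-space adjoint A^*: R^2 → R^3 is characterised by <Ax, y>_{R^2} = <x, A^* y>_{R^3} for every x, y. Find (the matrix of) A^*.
A^* = A^T =
[[-2, 1],
 [-3, 2],
 [-3, -2]]

For real matrices with standard dot products, the defining identity <Ax, y> = <x, A^* y> gives (Ax)^T y = x^T (A^*) y, i.e. x^T A^T y = x^T (A^*) y. Since this holds for all x, y, we must have A^* = A^T. Therefore
A^* =
[[-2, 1],
 [-3, 2],
 [-3, -2]].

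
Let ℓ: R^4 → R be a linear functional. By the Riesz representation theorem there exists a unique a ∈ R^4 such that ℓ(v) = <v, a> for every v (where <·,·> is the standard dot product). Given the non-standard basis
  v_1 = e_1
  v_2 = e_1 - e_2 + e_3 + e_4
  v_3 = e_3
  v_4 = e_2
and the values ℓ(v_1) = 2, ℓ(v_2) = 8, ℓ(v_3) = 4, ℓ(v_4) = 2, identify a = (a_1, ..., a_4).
a = (2, 2, 4, 4)

Write a = (a_1, ..., a_4) in the standard basis. For each basis vector v_i, ℓ(v_i) = <v_i, a> is a linear equation in the a_j's. Collect the n equations into a matrix system V a = ℓ, where row i of V is v_i (expressed in the standard basis). Since V is invertible (lower-triangular with 1s on the diagonal, up to permutation), solve by back-substitution:
  V =
[[1, 0, 0, 0],
 [1, -1, 1, 1],
 [0, 0, 1, 0],
 [0, 1, 0, 0]]
  V a = (2, 8, 4, 2)
Solving gives a = (2, 2, 4, 4).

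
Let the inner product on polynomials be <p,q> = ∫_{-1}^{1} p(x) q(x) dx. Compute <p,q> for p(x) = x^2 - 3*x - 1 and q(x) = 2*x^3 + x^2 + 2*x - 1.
<p,q> = -16/3

Expand the product: p(x)·q(x) = 2*x^5 - 5*x^4 - 3*x^3 - 8*x^2 + x + 1.
∫_{-1}^{1} of each monomial x^k gives [2/(k+1) if k even, 0 if k odd]. Integrating term-by-term (or equivalently evaluating the antiderivative F(x) = x^6/3 - x^5 - 3*x^4/4 - 8*x^3/3 + x^2/2 + x at the endpoints):
  F(1) − F(−1) = -31/12 − (11/4) = -16/3.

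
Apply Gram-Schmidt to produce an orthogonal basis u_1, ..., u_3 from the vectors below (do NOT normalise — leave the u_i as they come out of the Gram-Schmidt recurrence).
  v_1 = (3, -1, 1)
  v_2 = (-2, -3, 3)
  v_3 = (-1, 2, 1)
Orthogonal basis:
  u_1 = (3, -1, 1)
  u_2 = (-2, -3, 3)
  u_3 = (0, 3/2, 3/2)

Apply the Gram-Schmidt recurrence
  u_1 = v_1
  u_i = v_i − Σ_{j<i} ((v_i · u_j) / (u_j · u_j)) · u_j.

Step by step this gives:
  u_1 = (3, -1, 1)
  u_2 = (-2, -3, 3)
  u_3 = (0, 3/2, 3/2)

Orthogonality check:
  u_2 · u_1 = 0 (should be 0)
  u_3 · u_1 = 0 (should be 0)
  u_3 · u_2 = 0 (should be 0)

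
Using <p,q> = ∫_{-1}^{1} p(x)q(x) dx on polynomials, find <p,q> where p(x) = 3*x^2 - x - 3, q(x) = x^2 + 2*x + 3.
<p,q> = -212/15

Expand the product: p(x)·q(x) = 3*x^4 + 5*x^3 + 4*x^2 - 9*x - 9.
∫_{-1}^{1} of each monomial x^k gives [2/(k+1) if k even, 0 if k odd]. Integrating term-by-term (or equivalently evaluating the antiderivative F(x) = 3*x^5/5 + 5*x^4/4 + 4*x^3/3 - 9*x^2/2 - 9*x at the endpoints):
  F(1) − F(−1) = -619/60 − (229/60) = -212/15.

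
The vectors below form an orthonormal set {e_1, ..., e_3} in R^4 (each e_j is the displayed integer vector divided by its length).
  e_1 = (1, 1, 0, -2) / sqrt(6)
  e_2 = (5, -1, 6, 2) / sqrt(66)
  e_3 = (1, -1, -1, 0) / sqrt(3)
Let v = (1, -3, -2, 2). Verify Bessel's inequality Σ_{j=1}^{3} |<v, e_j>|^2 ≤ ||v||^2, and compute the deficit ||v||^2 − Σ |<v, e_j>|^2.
Σ |<v, e_j>|^2 = 18; ||v||^2 = 18; deficit = 0

Write each e_j = u_j / sqrt(<u_j, u_j>) where u_j is the displayed integer vector. Then <v, e_j> = <v, u_j> / sqrt(<u_j, u_j>), so |<v, e_j>|^2 = <v, u_j>^2 / <u_j, u_j>.
Coefficients: <v, e_1> = -6/sqrt(6), <v, e_2> = 0/sqrt(66), <v, e_3> = 6/sqrt(3).
Square and sum: Σ |<v, e_j>|^2 = 18.
Compute ||v||^2 = v·v = 18.
Deficit = 18 − 18 = 0 ≥ 0, confirming Bessel's inequality. (The deficit equals ||v − Σ <v,e_j> e_j||^2, the squared distance from v to span{e_j}.)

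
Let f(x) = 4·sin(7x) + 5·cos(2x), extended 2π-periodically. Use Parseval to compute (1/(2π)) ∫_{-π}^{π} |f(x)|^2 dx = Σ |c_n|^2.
Σ |c_n|^2 = 41/2

Expand |f|^2 and use orthogonality of {sin(nx), cos(mx)} on [-π, π]:
  ∫_{-π}^{π} sin(nx)^2 dx = π, ∫ cos(mx)^2 dx = π, and cross terms integrate to 0.
So ∫_{-π}^{π} f(x)^2 dx = 4^2 · π + 5^2 · π = (16 + 25)π.
Divide by 2π: (16 + 25)/2 = 41/2.
By Parseval, this equals Σ |c_n|^2.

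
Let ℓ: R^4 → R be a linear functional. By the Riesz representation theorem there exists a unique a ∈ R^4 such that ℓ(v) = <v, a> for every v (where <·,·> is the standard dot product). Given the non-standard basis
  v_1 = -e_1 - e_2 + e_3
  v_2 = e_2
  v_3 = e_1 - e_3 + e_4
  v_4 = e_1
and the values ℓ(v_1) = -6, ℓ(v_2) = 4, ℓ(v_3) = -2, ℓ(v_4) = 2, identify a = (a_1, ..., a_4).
a = (2, 4, 0, -4)

Write a = (a_1, ..., a_4) in the standard basis. For each basis vector v_i, ℓ(v_i) = <v_i, a> is a linear equation in the a_j's. Collect the n equations into a matrix system V a = ℓ, where row i of V is v_i (expressed in the standard basis). Since V is invertible (lower-triangular with 1s on the diagonal, up to permutation), solve by back-substitution:
  V =
[[-1, -1, 1, 0],
 [0, 1, 0, 0],
 [1, 0, -1, 1],
 [1, 0, 0, 0]]
  V a = (-6, 4, -2, 2)
Solving gives a = (2, 4, 0, -4).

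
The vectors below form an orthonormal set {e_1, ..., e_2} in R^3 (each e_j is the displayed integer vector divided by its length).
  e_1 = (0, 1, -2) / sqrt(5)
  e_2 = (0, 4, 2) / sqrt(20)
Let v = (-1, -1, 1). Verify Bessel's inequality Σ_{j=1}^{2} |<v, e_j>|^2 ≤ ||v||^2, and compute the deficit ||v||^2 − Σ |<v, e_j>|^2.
Σ |<v, e_j>|^2 = 2; ||v||^2 = 3; deficit = 1

Write each e_j = u_j / sqrt(<u_j, u_j>) where u_j is the displayed integer vector. Then <v, e_j> = <v, u_j> / sqrt(<u_j, u_j>), so |<v, e_j>|^2 = <v, u_j>^2 / <u_j, u_j>.
Coefficients: <v, e_1> = -3/sqrt(5), <v, e_2> = -2/sqrt(20).
Square and sum: Σ |<v, e_j>|^2 = 2.
Compute ||v||^2 = v·v = 3.
Deficit = 3 − 2 = 1 ≥ 0, confirming Bessel's inequality. (The deficit equals ||v − Σ <v,e_j> e_j||^2, the squared distance from v to span{e_j}.)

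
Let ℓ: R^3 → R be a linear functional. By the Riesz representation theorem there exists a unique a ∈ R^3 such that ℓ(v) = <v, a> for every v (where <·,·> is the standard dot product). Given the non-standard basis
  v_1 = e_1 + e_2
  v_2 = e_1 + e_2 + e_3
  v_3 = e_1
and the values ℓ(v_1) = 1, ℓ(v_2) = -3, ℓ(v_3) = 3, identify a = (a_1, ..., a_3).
a = (3, -2, -4)

Write a = (a_1, ..., a_3) in the standard basis. For each basis vector v_i, ℓ(v_i) = <v_i, a> is a linear equation in the a_j's. Collect the n equations into a matrix system V a = ℓ, where row i of V is v_i (expressed in the standard basis). Since V is invertible (lower-triangular with 1s on the diagonal, up to permutation), solve by back-substitution:
  V =
[[1, 1, 0],
 [1, 1, 1],
 [1, 0, 0]]
  V a = (1, -3, 3)
Solving gives a = (3, -2, -4).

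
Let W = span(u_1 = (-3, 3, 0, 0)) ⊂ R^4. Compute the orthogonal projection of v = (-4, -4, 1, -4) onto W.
proj_W(v) = (0, 0, 0, 0)

Set up U = [u_1 | ... | u_1] ∈ R^(4×1). The projector onto W = col(U) is P = U (U^T U)^(-1) U^T.
Compute U^T U =
  [18],
and U^T v = (0).
Solve U^T U · c = U^T v for the coefficients: c = (0). The projection is proj_W(v) = U c.
Check: (v - proj_W(v)) · u_1 = 0  (should be 0).
Result: proj_W(v) = (0, 0, 0, 0).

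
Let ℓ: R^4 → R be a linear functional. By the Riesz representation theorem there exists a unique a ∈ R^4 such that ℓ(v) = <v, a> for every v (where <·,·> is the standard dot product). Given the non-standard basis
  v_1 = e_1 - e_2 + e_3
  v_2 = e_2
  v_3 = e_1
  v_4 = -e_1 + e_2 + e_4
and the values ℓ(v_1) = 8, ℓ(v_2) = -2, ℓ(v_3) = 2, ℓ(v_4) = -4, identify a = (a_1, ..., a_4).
a = (2, -2, 4, 0)

Write a = (a_1, ..., a_4) in the standard basis. For each basis vector v_i, ℓ(v_i) = <v_i, a> is a linear equation in the a_j's. Collect the n equations into a matrix system V a = ℓ, where row i of V is v_i (expressed in the standard basis). Since V is invertible (lower-triangular with 1s on the diagonal, up to permutation), solve by back-substitution:
  V =
[[1, -1, 1, 0],
 [0, 1, 0, 0],
 [1, 0, 0, 0],
 [-1, 1, 0, 1]]
  V a = (8, -2, 2, -4)
Solving gives a = (2, -2, 4, 0).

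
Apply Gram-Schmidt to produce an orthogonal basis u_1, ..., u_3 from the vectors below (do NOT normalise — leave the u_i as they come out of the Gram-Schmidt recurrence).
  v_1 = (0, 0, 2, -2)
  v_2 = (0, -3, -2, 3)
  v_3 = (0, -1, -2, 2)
Orthogonal basis:
  u_1 = (0, 0, 2, -2)
  u_2 = (0, -3, 1/2, 1/2)
  u_3 = (0, -1/19, -3/19, -3/19)

Apply the Gram-Schmidt recurrence
  u_1 = v_1
  u_i = v_i − Σ_{j<i} ((v_i · u_j) / (u_j · u_j)) · u_j.

Step by step this gives:
  u_1 = (0, 0, 2, -2)
  u_2 = (0, -3, 1/2, 1/2)
  u_3 = (0, -1/19, -3/19, -3/19)

Orthogonality check:
  u_2 · u_1 = 0 (should be 0)
  u_3 · u_1 = 0 (should be 0)
  u_3 · u_2 = 0 (should be 0)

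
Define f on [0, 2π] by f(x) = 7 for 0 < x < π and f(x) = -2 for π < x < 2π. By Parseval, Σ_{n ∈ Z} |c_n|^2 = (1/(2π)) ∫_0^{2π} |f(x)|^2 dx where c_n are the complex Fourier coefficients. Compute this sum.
Σ |c_n|^2 = 53/2

Parseval equates the L^2 energy of f (normalised by 1/(2π)) with the ℓ^2 sum of its Fourier coefficients: (1/(2π)) ∫_0^{2π} |f|^2 = Σ |c_n|^2.
Compute the left side: (1/(2π)) [∫_0^π 7^2 dx + ∫_π^{2π} (-2)^2 dx] = (1/(2π)) · (49π + 4π) = (49 + 4)/2 = 53/2.
So Σ_{n ∈ Z} |c_n|^2 = 53/2.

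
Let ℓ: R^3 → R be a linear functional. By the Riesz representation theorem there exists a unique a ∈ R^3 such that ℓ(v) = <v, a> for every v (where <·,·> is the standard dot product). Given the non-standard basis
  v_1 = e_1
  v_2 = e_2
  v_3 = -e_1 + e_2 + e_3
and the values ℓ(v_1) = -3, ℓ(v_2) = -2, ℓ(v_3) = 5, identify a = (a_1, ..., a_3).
a = (-3, -2, 4)

Write a = (a_1, ..., a_3) in the standard basis. For each basis vector v_i, ℓ(v_i) = <v_i, a> is a linear equation in the a_j's. Collect the n equations into a matrix system V a = ℓ, where row i of V is v_i (expressed in the standard basis). Since V is invertible (lower-triangular with 1s on the diagonal, up to permutation), solve by back-substitution:
  V =
[[1, 0, 0],
 [0, 1, 0],
 [-1, 1, 1]]
  V a = (-3, -2, 5)
Solving gives a = (-3, -2, 4).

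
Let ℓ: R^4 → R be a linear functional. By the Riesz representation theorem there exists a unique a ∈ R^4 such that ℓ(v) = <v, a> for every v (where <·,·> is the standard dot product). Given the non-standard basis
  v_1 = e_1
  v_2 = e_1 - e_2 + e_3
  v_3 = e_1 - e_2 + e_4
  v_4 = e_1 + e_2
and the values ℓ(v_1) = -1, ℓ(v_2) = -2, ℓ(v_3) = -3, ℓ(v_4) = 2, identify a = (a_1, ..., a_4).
a = (-1, 3, 2, 1)

Write a = (a_1, ..., a_4) in the standard basis. For each basis vector v_i, ℓ(v_i) = <v_i, a> is a linear equation in the a_j's. Collect the n equations into a matrix system V a = ℓ, where row i of V is v_i (expressed in the standard basis). Since V is invertible (lower-triangular with 1s on the diagonal, up to permutation), solve by back-substitution:
  V =
[[1, 0, 0, 0],
 [1, -1, 1, 0],
 [1, -1, 0, 1],
 [1, 1, 0, 0]]
  V a = (-1, -2, -3, 2)
Solving gives a = (-1, 3, 2, 1).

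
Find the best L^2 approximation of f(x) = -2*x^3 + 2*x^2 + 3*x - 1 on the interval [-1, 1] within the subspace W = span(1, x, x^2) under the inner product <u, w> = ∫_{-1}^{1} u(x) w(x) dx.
g(x) = 2*x^2 + 9*x/5 - 1

The best approximation g ∈ W is the orthogonal projection of f onto W. Writing g = a_0 + a_1 x + a_2 x^2, the coefficients solve the normal equations G · a = b where
  G_{ij} = <φ_i, φ_j> and b_i = <f, φ_i>, with φ_0 = 1, φ_1 = x, φ_2 = x^2.
G =
  [2, 0, 2/3]
  [0, 2/3, 0]
  [2/3, 0, 2/5],
b = (-2/3, 6/5, 2/15).
Solving gives a_0 = -1, a_1 = 9/5, a_2 = 2, so
  g(x) = 2*x^2 + 9*x/5 - 1.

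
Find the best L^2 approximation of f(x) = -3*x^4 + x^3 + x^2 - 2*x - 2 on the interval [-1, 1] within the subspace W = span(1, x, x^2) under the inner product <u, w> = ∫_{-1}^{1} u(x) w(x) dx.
g(x) = -11*x^2/7 - 7*x/5 - 61/35

The best approximation g ∈ W is the orthogonal projection of f onto W. Writing g = a_0 + a_1 x + a_2 x^2, the coefficients solve the normal equations G · a = b where
  G_{ij} = <φ_i, φ_j> and b_i = <f, φ_i>, with φ_0 = 1, φ_1 = x, φ_2 = x^2.
G =
  [2, 0, 2/3]
  [0, 2/3, 0]
  [2/3, 0, 2/5],
b = (-68/15, -14/15, -188/105).
Solving gives a_0 = -61/35, a_1 = -7/5, a_2 = -11/7, so
  g(x) = -11*x^2/7 - 7*x/5 - 61/35.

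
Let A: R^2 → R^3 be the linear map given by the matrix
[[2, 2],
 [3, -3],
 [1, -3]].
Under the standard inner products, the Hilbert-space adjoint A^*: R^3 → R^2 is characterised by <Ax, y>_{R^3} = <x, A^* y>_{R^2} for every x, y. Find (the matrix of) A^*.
A^* = A^T =
[[2, 3, 1],
 [2, -3, -3]]

For real matrices with standard dot products, the defining identity <Ax, y> = <x, A^* y> gives (Ax)^T y = x^T (A^*) y, i.e. x^T A^T y = x^T (A^*) y. Since this holds for all x, y, we must have A^* = A^T. Therefore
A^* =
[[2, 3, 1],
 [2, -3, -3]].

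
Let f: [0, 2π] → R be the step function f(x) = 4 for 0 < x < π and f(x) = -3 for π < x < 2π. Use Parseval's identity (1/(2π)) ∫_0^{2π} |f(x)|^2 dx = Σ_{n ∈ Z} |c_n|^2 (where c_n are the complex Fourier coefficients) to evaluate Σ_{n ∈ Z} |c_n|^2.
Σ |c_n|^2 = 25/2

Parseval equates the L^2 energy of f (normalised by 1/(2π)) with the ℓ^2 sum of its Fourier coefficients: (1/(2π)) ∫_0^{2π} |f|^2 = Σ |c_n|^2.
Compute the left side: (1/(2π)) [∫_0^π 4^2 dx + ∫_π^{2π} (-3)^2 dx] = (1/(2π)) · (16π + 9π) = (16 + 9)/2 = 25/2.
So Σ_{n ∈ Z} |c_n|^2 = 25/2.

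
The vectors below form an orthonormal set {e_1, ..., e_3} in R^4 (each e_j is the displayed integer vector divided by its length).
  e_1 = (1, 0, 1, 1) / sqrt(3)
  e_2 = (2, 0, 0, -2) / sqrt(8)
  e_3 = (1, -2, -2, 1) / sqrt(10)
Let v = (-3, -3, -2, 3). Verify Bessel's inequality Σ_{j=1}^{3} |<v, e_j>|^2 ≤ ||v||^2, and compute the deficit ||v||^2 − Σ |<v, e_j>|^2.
Σ |<v, e_j>|^2 = 88/3; ||v||^2 = 31; deficit = 5/3

Write each e_j = u_j / sqrt(<u_j, u_j>) where u_j is the displayed integer vector. Then <v, e_j> = <v, u_j> / sqrt(<u_j, u_j>), so |<v, e_j>|^2 = <v, u_j>^2 / <u_j, u_j>.
Coefficients: <v, e_1> = -2/sqrt(3), <v, e_2> = -12/sqrt(8), <v, e_3> = 10/sqrt(10).
Square and sum: Σ |<v, e_j>|^2 = 88/3.
Compute ||v||^2 = v·v = 31.
Deficit = 31 − 88/3 = 5/3 ≥ 0, confirming Bessel's inequality. (The deficit equals ||v − Σ <v,e_j> e_j||^2, the squared distance from v to span{e_j}.)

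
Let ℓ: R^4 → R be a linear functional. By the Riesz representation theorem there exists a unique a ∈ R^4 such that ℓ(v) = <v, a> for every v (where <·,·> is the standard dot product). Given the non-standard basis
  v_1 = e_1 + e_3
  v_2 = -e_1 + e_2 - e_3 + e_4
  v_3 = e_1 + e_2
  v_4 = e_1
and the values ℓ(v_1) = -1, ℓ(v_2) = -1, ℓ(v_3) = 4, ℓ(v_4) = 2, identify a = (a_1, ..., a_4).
a = (2, 2, -3, -4)

Write a = (a_1, ..., a_4) in the standard basis. For each basis vector v_i, ℓ(v_i) = <v_i, a> is a linear equation in the a_j's. Collect the n equations into a matrix system V a = ℓ, where row i of V is v_i (expressed in the standard basis). Since V is invertible (lower-triangular with 1s on the diagonal, up to permutation), solve by back-substitution:
  V =
[[1, 0, 1, 0],
 [-1, 1, -1, 1],
 [1, 1, 0, 0],
 [1, 0, 0, 0]]
  V a = (-1, -1, 4, 2)
Solving gives a = (2, 2, -3, -4).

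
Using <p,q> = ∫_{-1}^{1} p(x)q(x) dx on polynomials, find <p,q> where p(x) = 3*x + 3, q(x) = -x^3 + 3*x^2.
<p,q> = 24/5

Expand the product: p(x)·q(x) = -3*x^4 + 6*x^3 + 9*x^2.
∫_{-1}^{1} of each monomial x^k gives [2/(k+1) if k even, 0 if k odd]. Integrating term-by-term (or equivalently evaluating the antiderivative F(x) = -3*x^5/5 + 3*x^4/2 + 3*x^3 at the endpoints):
  F(1) − F(−1) = 39/10 − (-9/10) = 24/5.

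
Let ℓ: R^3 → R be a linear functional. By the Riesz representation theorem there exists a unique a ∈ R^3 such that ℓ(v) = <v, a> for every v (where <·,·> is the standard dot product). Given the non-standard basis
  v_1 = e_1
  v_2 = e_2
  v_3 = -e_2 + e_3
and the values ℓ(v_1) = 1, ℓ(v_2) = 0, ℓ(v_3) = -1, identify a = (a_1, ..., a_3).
a = (1, 0, -1)

Write a = (a_1, ..., a_3) in the standard basis. For each basis vector v_i, ℓ(v_i) = <v_i, a> is a linear equation in the a_j's. Collect the n equations into a matrix system V a = ℓ, where row i of V is v_i (expressed in the standard basis). Since V is invertible (lower-triangular with 1s on the diagonal, up to permutation), solve by back-substitution:
  V =
[[1, 0, 0],
 [0, 1, 0],
 [0, -1, 1]]
  V a = (1, 0, -1)
Solving gives a = (1, 0, -1).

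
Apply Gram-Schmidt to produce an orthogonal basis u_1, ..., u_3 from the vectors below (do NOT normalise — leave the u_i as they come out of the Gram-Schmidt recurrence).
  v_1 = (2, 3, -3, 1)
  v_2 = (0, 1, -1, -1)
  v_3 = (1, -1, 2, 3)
Orthogonal basis:
  u_1 = (2, 3, -3, 1)
  u_2 = (-10/23, 8/23, -8/23, -28/23)
  u_3 = (2/11, 5/11, 6/11, -1/11)

Apply the Gram-Schmidt recurrence
  u_1 = v_1
  u_i = v_i − Σ_{j<i} ((v_i · u_j) / (u_j · u_j)) · u_j.

Step by step this gives:
  u_1 = (2, 3, -3, 1)
  u_2 = (-10/23, 8/23, -8/23, -28/23)
  u_3 = (2/11, 5/11, 6/11, -1/11)

Orthogonality check:
  u_2 · u_1 = 0 (should be 0)
  u_3 · u_1 = 0 (should be 0)
  u_3 · u_2 = 0 (should be 0)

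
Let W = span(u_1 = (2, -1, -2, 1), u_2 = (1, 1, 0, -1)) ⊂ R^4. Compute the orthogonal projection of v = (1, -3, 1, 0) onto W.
proj_W(v) = (-1/15, -29/30, -3/5, 29/30)

Set up U = [u_1 | ... | u_2] ∈ R^(4×2). The projector onto W = col(U) is P = U (U^T U)^(-1) U^T.
Compute U^T U =
  [10, 0]
  [0, 3],
and U^T v = (3, -2).
Solve U^T U · c = U^T v for the coefficients: c = (3/10, -2/3). The projection is proj_W(v) = U c.
Check: (v - proj_W(v)) · u_1 = 0  (should be 0).
Check: (v - proj_W(v)) · u_2 = 0  (should be 0).
Result: proj_W(v) = (-1/15, -29/30, -3/5, 29/30).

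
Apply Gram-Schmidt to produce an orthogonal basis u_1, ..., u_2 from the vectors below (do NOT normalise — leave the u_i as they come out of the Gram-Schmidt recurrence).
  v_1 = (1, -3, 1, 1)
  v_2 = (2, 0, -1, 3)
Orthogonal basis:
  u_1 = (1, -3, 1, 1)
  u_2 = (5/3, 1, -4/3, 8/3)

Apply the Gram-Schmidt recurrence
  u_1 = v_1
  u_i = v_i − Σ_{j<i} ((v_i · u_j) / (u_j · u_j)) · u_j.

Step by step this gives:
  u_1 = (1, -3, 1, 1)
  u_2 = (5/3, 1, -4/3, 8/3)

Orthogonality check:
  u_2 · u_1 = 0 (should be 0)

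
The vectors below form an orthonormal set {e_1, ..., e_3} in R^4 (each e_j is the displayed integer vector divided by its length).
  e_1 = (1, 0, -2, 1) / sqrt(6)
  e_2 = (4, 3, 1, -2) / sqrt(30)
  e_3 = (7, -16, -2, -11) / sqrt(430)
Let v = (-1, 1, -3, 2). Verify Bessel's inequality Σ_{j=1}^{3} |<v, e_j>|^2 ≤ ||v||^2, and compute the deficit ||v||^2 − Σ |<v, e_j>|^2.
Σ |<v, e_j>|^2 = 595/43; ||v||^2 = 15; deficit = 50/43

Write each e_j = u_j / sqrt(<u_j, u_j>) where u_j is the displayed integer vector. Then <v, e_j> = <v, u_j> / sqrt(<u_j, u_j>), so |<v, e_j>|^2 = <v, u_j>^2 / <u_j, u_j>.
Coefficients: <v, e_1> = 7/sqrt(6), <v, e_2> = -8/sqrt(30), <v, e_3> = -39/sqrt(430).
Square and sum: Σ |<v, e_j>|^2 = 595/43.
Compute ||v||^2 = v·v = 15.
Deficit = 15 − 595/43 = 50/43 ≥ 0, confirming Bessel's inequality. (The deficit equals ||v − Σ <v,e_j> e_j||^2, the squared distance from v to span{e_j}.)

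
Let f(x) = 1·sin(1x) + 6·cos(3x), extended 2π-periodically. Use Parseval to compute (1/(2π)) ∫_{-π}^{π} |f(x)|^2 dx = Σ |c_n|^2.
Σ |c_n|^2 = 37/2

Expand |f|^2 and use orthogonality of {sin(nx), cos(mx)} on [-π, π]:
  ∫_{-π}^{π} sin(nx)^2 dx = π, ∫ cos(mx)^2 dx = π, and cross terms integrate to 0.
So ∫_{-π}^{π} f(x)^2 dx = 1^2 · π + 6^2 · π = (1 + 36)π.
Divide by 2π: (1 + 36)/2 = 37/2.
By Parseval, this equals Σ |c_n|^2.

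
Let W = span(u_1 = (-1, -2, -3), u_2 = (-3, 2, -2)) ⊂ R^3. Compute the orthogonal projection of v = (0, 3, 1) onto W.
proj_W(v) = (-130/213, 548/213, 317/213)

Set up U = [u_1 | ... | u_2] ∈ R^(3×2). The projector onto W = col(U) is P = U (U^T U)^(-1) U^T.
Compute U^T U =
  [14, 5]
  [5, 17],
and U^T v = (-9, 4).
Solve U^T U · c = U^T v for the coefficients: c = (-173/213, 101/213). The projection is proj_W(v) = U c.
Check: (v - proj_W(v)) · u_1 = 0  (should be 0).
Check: (v - proj_W(v)) · u_2 = 0  (should be 0).
Result: proj_W(v) = (-130/213, 548/213, 317/213).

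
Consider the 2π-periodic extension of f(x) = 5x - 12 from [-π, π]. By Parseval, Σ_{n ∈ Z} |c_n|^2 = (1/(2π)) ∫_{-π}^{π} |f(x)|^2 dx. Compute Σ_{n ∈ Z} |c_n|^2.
Σ |c_n|^2 = 25π^2/3 + 144

Expand and integrate term by term over [-π, π]:
  ∫ (5x)^2 dx = 25·(2π^3/3); ∫ 2·5·(-12)·x dx = 0 (odd integrand); ∫ (-12)^2 dx = 144·2π.
So (1/(2π)) ∫_{-π}^{π} (5x - 12)^2 dx = 25π^2/3 + 144 = 25π^2/3 + 144.
Parseval ⇒ Σ |c_n|^2 = 25π^2/3 + 144.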